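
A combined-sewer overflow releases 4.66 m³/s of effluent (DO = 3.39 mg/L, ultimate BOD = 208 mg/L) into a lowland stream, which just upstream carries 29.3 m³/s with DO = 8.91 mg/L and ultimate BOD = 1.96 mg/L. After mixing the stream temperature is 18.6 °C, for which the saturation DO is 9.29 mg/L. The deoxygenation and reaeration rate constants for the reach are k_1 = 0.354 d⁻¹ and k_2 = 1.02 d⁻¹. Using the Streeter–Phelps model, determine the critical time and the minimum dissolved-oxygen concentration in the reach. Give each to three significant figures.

Mixed DO = (29.3×8.91 + 4.66×3.39)/(29.3+4.66) = 276.9/33.96 = 8.153 mg/L.
Mixed L₀ = (29.3×1.96 + 4.66×208)/(33.96) = 1027/33.96 = 30.23 mg/L.
Initial deficit D₀ = C_s − DO₀ = 9.29 − 8.153 = 1.137 mg/L.
t_c = (1/0.6660) ln[(1.02/0.354)(1 − 1.137×0.6660/(0.354×30.23))] = 1.502 × ln(2.677) = 1.479 d.
D_c = (0.354/1.02) × 30.23 × e^(−0.354×1.479) = 0.3471 × 30.23 × 0.5925 = 6.216 mg/L.
Minimum DO = 9.29 − 6.216 = 3.074 mg/L.

t_c ≈ 1.48 d; minimum DO ≈ 3.07 mg/L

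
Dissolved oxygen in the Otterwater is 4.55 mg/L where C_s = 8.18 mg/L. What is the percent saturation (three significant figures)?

% saturation = C/C_s × 100 = 4.55/8.18 × 100 = 55.6 %.

55.6 % saturation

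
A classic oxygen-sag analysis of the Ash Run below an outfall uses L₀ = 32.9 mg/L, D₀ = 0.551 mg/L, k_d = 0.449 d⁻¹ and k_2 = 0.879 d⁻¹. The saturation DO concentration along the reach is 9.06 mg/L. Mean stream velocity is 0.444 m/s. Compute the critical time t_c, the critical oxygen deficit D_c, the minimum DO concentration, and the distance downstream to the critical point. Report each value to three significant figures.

t_c ≈ 1.52 d; D_c ≈ 8.48 mg/L; min DO ≈ 0.585 mg/L; x_c ≈ 58.5 km

At the critical point dD/dt = 0, so k_d L₀ e^(−k_d t) = k_2 D. Substituting D(t) from the Streeter–Phelps equation and solving for t gives
t_c = ln[(k_2/k_d)(1 − D₀(k_2−k_d)/(k_d L₀))] / (k_2−k_d).
Here k_2−k_d = 0.4300 d⁻¹ and 1 − D₀(k_2−k_d)/(k_d L₀) = 1 − 0.551×0.4300/(0.449×32.9) = 0.9840, so
t_c = ln(1.958 × 0.9840) / 0.4300 = 0.6556 / 0.4300 = 1.525 d.
L(t_c) = L₀ e^(−k_d t_c) = 32.9 × 0.5043 = 16.59 mg/L, and at the critical point k_2 D_c = k_d L, so D_c = (0.449/0.879) × 16.59 = 8.475 mg/L.
Minimum DO = C_s − D_c = 9.06 − 8.475 = 0.5848 mg/L.
x_c = v t_c = 0.444 m/s × 1.525 d × 86400 s/d = 58490 m ≈ 58.5 km.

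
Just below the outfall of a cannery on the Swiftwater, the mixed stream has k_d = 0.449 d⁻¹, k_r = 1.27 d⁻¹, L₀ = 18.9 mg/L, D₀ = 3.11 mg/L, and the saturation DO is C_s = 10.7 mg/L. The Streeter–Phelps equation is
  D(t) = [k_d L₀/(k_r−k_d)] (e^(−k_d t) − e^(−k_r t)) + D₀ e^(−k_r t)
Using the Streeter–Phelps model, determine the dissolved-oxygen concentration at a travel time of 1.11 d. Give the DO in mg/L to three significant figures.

k_d L₀/(k_r−k_d) = 0.449×18.9/(1.27−0.449) = 8.486/0.8210 = 10.34 mg/L.
e^(−k_d t) = e^(−0.449×1.110) = 0.6075; e^(−k_r t) = e^(−1.27×1.110) = 0.2442.
D = 10.34 × (0.6075 − 0.2442) + 3.11 × 0.2442 = 3.755 + 0.7595 = 4.515 mg/L.
DO = C_s − D = 10.7 − 4.515 = 6.185 mg/L.

DO ≈ 6.19 mg/L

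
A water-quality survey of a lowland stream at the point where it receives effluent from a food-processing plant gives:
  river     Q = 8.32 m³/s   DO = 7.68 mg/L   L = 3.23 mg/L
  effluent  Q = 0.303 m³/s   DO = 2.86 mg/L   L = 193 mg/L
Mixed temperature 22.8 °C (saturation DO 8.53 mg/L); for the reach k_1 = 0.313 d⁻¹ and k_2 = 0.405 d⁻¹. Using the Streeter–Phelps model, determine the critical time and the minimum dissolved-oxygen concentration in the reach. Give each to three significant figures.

t_c ≈ 2.47 d; minimum DO ≈ 5.00 mg/L

Mixed DO = (8.32×7.68 + 0.303×2.86)/(8.32+0.303) = 64.76/8.623 = 7.511 mg/L.
Mixed L₀ = (8.32×3.23 + 0.303×193)/(8.623) = 85.35/8.623 = 9.898 mg/L.
Initial deficit D₀ = C_s − DO₀ = 8.53 − 7.511 = 1.019 mg/L.
t_c = (1/0.09200) ln[(0.405/0.313)(1 − 1.019×0.09200/(0.313×9.898))] = 10.87 × ln(1.255) = 2.467 d.
D_c = (0.313/0.405) × 9.898 × e^(−0.313×2.467) = 0.7728 × 9.898 × 0.4620 = 3.534 mg/L.
Minimum DO = 8.53 − 3.534 = 4.996 mg/L.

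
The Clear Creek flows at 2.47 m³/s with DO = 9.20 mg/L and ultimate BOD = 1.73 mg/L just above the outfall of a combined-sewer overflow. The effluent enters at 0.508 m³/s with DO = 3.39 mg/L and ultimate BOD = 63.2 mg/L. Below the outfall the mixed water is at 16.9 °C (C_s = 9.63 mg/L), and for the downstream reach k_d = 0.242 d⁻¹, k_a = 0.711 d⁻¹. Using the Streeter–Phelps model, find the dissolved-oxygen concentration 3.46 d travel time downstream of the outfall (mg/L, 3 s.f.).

Mixed DO = (2.47×9.20 + 0.508×3.39)/(2.47+0.508) = 24.45/2.978 = 8.209 mg/L.
Mixed L₀ = (2.47×1.73 + 0.508×63.2)/(2.978) = 36.38/2.978 = 12.22 mg/L.
Initial deficit D₀ = C_s − DO₀ = 9.63 − 8.209 = 1.421 mg/L.
D(3.46) = [0.242×12.22/(0.711−0.242)](e^(−0.242×3.46) − e^(−0.711×3.46)) + 1.421 e^(−0.711×3.46)
= 6.303 × (0.4329 − 0.08543) + 1.421 × 0.08543 = 2.311 mg/L.
DO = 9.63 − 2.311 = 7.319 mg/L.

DO ≈ 7.32 mg/L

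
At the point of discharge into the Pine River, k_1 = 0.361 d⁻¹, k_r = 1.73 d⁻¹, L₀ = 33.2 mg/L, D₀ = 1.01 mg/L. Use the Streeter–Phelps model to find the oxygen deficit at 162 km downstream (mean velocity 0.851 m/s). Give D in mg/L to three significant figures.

Travel time t = x/v = 162 km / (0.851 m/s) = 162000 m / 0.851 m/s = 190400 s = 2.203 d.
k_1 L₀/(k_r−k_1) = 0.361×33.2/(1.73−0.361) = 11.99/1.369 = 8.755 mg/L.
e^(−k_1 t) = e^(−0.361×2.203) = 0.4514; e^(−k_r t) = e^(−1.73×2.203) = 0.02211.
D = 8.755 × (0.4514 − 0.02211) + 1.01 × 0.02211 = 3.758 + 0.02233 = 3.781 mg/L.

D ≈ 3.78 mg/L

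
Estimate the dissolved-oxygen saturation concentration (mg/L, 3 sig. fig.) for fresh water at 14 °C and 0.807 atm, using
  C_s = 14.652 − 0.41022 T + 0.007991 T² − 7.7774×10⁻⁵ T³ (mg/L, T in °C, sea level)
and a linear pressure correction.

C_s ≈ 8.28 mg/L

At sea level: C_s = 14.652 − 0.41022×14 + 0.007991×14² − 7.7774×10⁻⁵×14³ = 10.26 mg/L.
Pressure correction: C_s' = 10.26 × 0.807 = 8.281 mg/L.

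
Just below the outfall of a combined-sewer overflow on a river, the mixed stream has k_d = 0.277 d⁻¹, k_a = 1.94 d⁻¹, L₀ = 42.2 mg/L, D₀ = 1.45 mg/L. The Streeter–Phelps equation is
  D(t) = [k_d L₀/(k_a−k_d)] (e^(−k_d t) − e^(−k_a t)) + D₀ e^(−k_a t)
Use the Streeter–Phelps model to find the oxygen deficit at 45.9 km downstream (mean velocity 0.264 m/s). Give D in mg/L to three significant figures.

D ≈ 3.91 mg/L

Travel time t = x/v = 45.9 km / (0.264 m/s) = 45900 m / 0.264 m/s = 173900 s = 2.012 d.
k_d L₀/(k_a−k_d) = 0.277×42.2/(1.94−0.277) = 11.69/1.663 = 7.029 mg/L.
e^(−k_d t) = e^(−0.277×2.012) = 0.5727; e^(−k_a t) = e^(−1.94×2.012) = 0.02016.
D = 7.029 × (0.5727 − 0.02016) + 1.45 × 0.02016 = 3.884 + 0.02924 = 3.913 mg/L.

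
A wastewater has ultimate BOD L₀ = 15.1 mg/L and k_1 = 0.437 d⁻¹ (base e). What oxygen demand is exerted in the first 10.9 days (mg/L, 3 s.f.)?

y ≈ 15.0 mg/L

y_t = L₀(1 − e^(−k_1 t)) = 15.1 × (1 − e^(−0.437×10.9))
= 15.1 × (1 − 0.008537) = 15.1 × 0.9915 = 14.97 mg/L.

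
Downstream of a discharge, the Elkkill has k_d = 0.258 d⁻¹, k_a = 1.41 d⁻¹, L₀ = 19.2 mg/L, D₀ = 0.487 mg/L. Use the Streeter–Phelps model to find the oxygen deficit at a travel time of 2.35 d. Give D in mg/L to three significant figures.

k_d L₀/(k_a−k_d) = 0.258×19.2/(1.41−0.258) = 4.954/1.152 = 4.300 mg/L.
e^(−k_d t) = e^(−0.258×2.350) = 0.5454; e^(−k_a t) = e^(−1.41×2.350) = 0.03639.
D = 4.300 × (0.5454 − 0.03639) + 0.487 × 0.03639 = 2.189 + 0.01772 = 2.206 mg/L.

D ≈ 2.21 mg/L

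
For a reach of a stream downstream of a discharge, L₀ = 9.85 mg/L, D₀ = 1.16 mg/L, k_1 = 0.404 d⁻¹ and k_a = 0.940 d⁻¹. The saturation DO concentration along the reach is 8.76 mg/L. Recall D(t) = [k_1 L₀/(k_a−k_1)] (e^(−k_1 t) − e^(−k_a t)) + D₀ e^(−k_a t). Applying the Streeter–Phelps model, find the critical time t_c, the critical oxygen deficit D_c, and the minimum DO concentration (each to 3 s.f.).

With k_a/k_1 = 2.327 and 1 − D₀(k_a−k_1)/(k_1 L₀) = 0.8438,
t_c = ln(2.327 × 0.8438) / (0.940 − 0.404) = ln(1.963) / 0.5360 = 0.6746/0.5360 = 1.259 d.
D_c = (k_1/k_a) L₀ e^(−k_1 t_c) = (0.404/0.940) × 9.85 × e^(−0.404×1.259) = 0.4298 × 9.85 × 0.6014 = 2.546 mg/L.
Minimum DO = C_s − D_c = 8.76 − 2.546 = 6.214 mg/L.

t_c ≈ 1.26 d; D_c ≈ 2.55 mg/L; min DO ≈ 6.21 mg/L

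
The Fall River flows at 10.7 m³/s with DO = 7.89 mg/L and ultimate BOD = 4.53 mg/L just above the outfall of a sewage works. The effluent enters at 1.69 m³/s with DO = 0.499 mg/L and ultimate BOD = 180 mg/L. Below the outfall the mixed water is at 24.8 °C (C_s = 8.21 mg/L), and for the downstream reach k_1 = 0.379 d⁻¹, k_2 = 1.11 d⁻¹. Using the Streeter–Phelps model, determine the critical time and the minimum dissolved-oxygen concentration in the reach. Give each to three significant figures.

Mixed DO = (10.7×7.89 + 1.69×0.499)/(10.7+1.69) = 85.27/12.39 = 6.882 mg/L.
Mixed L₀ = (10.7×4.53 + 1.69×180)/(12.39) = 352.7/12.39 = 28.46 mg/L.
Initial deficit D₀ = C_s − DO₀ = 8.21 − 6.882 = 1.328 mg/L.
t_c = (1/0.7310) ln[(1.11/0.379)(1 − 1.328×0.7310/(0.379×28.46))] = 1.368 × ln(2.665) = 1.341 d.
D_c = (0.379/1.11) × 28.46 × e^(−0.379×1.341) = 0.3414 × 28.46 × 0.6016 = 5.846 mg/L.
Minimum DO = 8.21 − 5.846 = 2.364 mg/L.

t_c ≈ 1.34 d; minimum DO ≈ 2.36 mg/L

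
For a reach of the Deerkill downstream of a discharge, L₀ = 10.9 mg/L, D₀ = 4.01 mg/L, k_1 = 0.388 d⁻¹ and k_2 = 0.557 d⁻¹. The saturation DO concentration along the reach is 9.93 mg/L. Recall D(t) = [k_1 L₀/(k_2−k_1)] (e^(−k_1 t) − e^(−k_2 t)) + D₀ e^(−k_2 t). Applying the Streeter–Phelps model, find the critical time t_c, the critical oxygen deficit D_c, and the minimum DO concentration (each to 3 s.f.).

t_c ≈ 1.11 d; D_c ≈ 4.94 mg/L; min DO ≈ 4.99 mg/L

With k_2/k_1 = 1.436 and 1 − D₀(k_2−k_1)/(k_1 L₀) = 0.8398,
t_c = ln(1.436 × 0.8398) / (0.557 − 0.388) = ln(1.206) / 0.1690 = 0.1869/0.1690 = 1.106 d.
L(t_c) = L₀ e^(−k_1 t_c) = 10.9 × 0.6511 = 7.097 mg/L, and at the critical point k_2 D_c = k_1 L, so D_c = (0.388/0.557) × 7.097 = 4.943 mg/L.
Minimum DO = C_s − D_c = 9.93 − 4.943 = 4.987 mg/L.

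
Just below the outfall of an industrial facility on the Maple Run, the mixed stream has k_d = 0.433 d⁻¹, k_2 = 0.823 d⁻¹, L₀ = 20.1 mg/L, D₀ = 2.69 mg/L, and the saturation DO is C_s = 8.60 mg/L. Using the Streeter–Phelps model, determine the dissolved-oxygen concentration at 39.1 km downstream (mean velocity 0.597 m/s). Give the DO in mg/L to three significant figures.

DO ≈ 3.05 mg/L

Travel time t = x/v = 39.1 km / (0.597 m/s) = 39100 m / 0.597 m/s = 65490 s = 0.7580 d.
k_d L₀/(k_2−k_d) = 0.433×20.1/(0.823−0.433) = 8.703/0.3900 = 22.32 mg/L.
e^(−k_d t) = e^(−0.433×0.7580) = 0.7202; e^(−k_2 t) = e^(−0.823×0.7580) = 0.5359.
D = 22.32 × (0.7202 − 0.5359) + 2.69 × 0.5359 = 4.113 + 1.441 = 5.555 mg/L.
DO = C_s − D = 8.60 − 5.555 = 3.045 mg/L.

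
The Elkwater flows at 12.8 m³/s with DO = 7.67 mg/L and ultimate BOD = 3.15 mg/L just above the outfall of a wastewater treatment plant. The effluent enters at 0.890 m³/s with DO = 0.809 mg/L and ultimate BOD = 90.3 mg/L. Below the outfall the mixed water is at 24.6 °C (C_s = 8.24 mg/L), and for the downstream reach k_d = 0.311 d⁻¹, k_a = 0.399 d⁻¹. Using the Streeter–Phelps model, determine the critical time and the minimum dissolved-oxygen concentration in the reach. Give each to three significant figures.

Mixed DO = (12.8×7.67 + 0.890×0.809)/(12.8+0.890) = 98.90/13.69 = 7.224 mg/L.
Mixed L₀ = (12.8×3.15 + 0.890×90.3)/(13.69) = 120.7/13.69 = 8.816 mg/L.
Initial deficit D₀ = C_s − DO₀ = 8.24 − 7.224 = 1.016 mg/L.
t_c = (1/0.08800) ln[(0.399/0.311)(1 − 1.016×0.08800/(0.311×8.816))] = 11.36 × ln(1.241) = 2.455 d.
D_c = (0.311/0.399) × 8.816 × e^(−0.311×2.455) = 0.7794 × 8.816 × 0.4661 = 3.203 mg/L.
Minimum DO = 8.24 − 3.203 = 5.037 mg/L.

t_c ≈ 2.45 d; minimum DO ≈ 5.04 mg/L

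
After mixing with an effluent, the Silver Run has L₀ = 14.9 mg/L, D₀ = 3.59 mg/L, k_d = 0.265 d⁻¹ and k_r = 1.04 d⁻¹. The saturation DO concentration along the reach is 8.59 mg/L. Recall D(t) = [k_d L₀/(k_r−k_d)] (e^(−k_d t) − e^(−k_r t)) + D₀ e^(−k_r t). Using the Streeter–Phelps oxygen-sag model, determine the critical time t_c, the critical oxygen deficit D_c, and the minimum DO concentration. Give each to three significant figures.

t_c = [1/(k_r−k_d)] ln[(k_r/k_d)(1 − D₀(k_r−k_d)/(k_d L₀))]
= [1/(1.04−0.265)] ln[(1.04/0.265)(1 − 3.59×0.7750/(0.265×14.9))]
= (1/0.7750) ln[3.925 × 0.2954] = 1.290 × ln(1.159) = 1.290 × 0.1477 = 0.1906 d.
D_c = (k_d/k_r) L₀ e^(−k_d t_c) = (0.265/1.04) × 14.9 × e^(−0.265×0.1906) = 0.2548 × 14.9 × 0.9507 = 3.610 mg/L.
Minimum DO = C_s − D_c = 8.59 − 3.610 = 4.980 mg/L.

t_c ≈ 0.191 d; D_c ≈ 3.61 mg/L; min DO ≈ 4.98 mg/L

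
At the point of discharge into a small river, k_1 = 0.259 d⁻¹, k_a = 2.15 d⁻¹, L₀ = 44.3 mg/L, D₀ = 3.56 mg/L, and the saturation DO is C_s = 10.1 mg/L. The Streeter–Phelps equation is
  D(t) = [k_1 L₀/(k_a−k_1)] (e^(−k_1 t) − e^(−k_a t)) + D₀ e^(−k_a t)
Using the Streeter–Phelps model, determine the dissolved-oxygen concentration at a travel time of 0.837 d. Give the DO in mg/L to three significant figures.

k_1 L₀/(k_a−k_1) = 0.259×44.3/(2.15−0.259) = 11.47/1.891 = 6.068 mg/L.
e^(−k_1 t) = e^(−0.259×0.8370) = 0.8051; e^(−k_a t) = e^(−2.15×0.8370) = 0.1654.
D = 6.068 × (0.8051 − 0.1654) + 3.56 × 0.1654 = 3.882 + 0.5887 = 4.470 mg/L.
DO = C_s − D = 10.1 − 4.470 = 5.630 mg/L.

DO ≈ 5.63 mg/L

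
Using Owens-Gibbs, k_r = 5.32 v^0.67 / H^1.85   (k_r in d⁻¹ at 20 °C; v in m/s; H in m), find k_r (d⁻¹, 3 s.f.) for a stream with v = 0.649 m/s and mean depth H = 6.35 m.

k_r = 5.32 × 0.649^0.67 / 6.35^1.85 = 5.32 × 0.7485 / 30.56 = 0.1303 d⁻¹.

k_r ≈ 0.130 d⁻¹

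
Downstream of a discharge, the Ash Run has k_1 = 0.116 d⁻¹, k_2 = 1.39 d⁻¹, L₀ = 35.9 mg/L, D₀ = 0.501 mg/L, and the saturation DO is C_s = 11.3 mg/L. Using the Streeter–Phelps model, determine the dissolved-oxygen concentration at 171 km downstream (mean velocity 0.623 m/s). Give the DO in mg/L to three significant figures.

Travel time t = x/v = 171 km / (0.623 m/s) = 171000 m / 0.623 m/s = 274500 s = 3.177 d.
k_1 L₀/(k_2−k_1) = 0.116×35.9/(1.39−0.116) = 4.164/1.274 = 3.269 mg/L.
e^(−k_1 t) = e^(−0.116×3.177) = 0.6918; e^(−k_2 t) = e^(−1.39×3.177) = 0.01208.
D = 3.269 × (0.6918 − 0.01208) + 0.501 × 0.01208 = 2.222 + 0.006055 = 2.228 mg/L.
DO = C_s − D = 11.3 − 2.228 = 9.072 mg/L.

DO ≈ 9.07 mg/L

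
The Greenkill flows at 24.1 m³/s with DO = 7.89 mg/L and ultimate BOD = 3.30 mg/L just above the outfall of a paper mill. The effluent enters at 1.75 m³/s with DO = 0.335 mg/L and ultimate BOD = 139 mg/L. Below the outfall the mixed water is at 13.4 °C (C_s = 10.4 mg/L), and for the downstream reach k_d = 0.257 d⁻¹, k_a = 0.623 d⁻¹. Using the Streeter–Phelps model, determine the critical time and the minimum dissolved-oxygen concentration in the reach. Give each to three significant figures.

t_c ≈ 1.26 d; minimum DO ≈ 6.68 mg/L

Mixed DO = (24.1×7.89 + 1.75×0.335)/(24.1+1.75) = 190.7/25.85 = 7.379 mg/L.
Mixed L₀ = (24.1×3.30 + 1.75×139)/(25.85) = 322.8/25.85 = 12.49 mg/L.
Initial deficit D₀ = C_s − DO₀ = 10.4 − 7.379 = 3.021 mg/L.
t_c = (1/0.3660) ln[(0.623/0.257)(1 − 3.021×0.3660/(0.257×12.49))] = 2.732 × ln(1.589) = 1.265 d.
D_c = (0.257/0.623) × 12.49 × e^(−0.257×1.265) = 0.4125 × 12.49 × 0.7225 = 3.721 mg/L.
Minimum DO = 10.4 − 3.721 = 6.679 mg/L.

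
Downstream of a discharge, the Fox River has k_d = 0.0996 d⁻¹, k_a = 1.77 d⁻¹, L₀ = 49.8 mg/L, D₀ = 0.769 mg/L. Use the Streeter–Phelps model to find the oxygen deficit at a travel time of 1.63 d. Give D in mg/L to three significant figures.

k_d L₀/(k_a−k_d) = 0.0996×49.8/(1.77−0.0996) = 4.960/1.670 = 2.969 mg/L.
e^(−k_d t) = e^(−0.0996×1.630) = 0.8501; e^(−k_a t) = e^(−1.77×1.630) = 0.05585.
D = 2.969 × (0.8501 − 0.05585) + 0.769 × 0.05585 = 2.359 + 0.04295 = 2.402 mg/L.

D ≈ 2.40 mg/L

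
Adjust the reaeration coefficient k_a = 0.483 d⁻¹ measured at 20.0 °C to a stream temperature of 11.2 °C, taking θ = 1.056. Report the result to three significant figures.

k_a(T₂) = k_a(T₁) · θ^(T₂−T₁) = 0.483 × 1.056^(11.2−20.0)
= 0.483 × 1.056^-8.80 = 0.483 × 0.6191 = 0.2990 d⁻¹.

k_a ≈ 0.299 d⁻¹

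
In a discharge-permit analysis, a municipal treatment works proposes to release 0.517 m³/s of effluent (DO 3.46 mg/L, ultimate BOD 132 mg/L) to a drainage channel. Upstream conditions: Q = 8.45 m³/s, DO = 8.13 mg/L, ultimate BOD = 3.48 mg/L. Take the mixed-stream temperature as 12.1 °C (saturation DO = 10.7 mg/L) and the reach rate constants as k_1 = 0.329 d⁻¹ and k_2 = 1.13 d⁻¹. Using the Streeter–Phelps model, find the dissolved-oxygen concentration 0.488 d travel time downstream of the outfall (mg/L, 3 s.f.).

DO ≈ 7.83 mg/L

Mixed DO = (8.45×8.13 + 0.517×3.46)/(8.45+0.517) = 70.49/8.967 = 7.861 mg/L.
Mixed L₀ = (8.45×3.48 + 0.517×132)/(8.967) = 97.65/8.967 = 10.89 mg/L.
Initial deficit D₀ = C_s − DO₀ = 10.7 − 7.861 = 2.839 mg/L.
D(0.488) = [0.329×10.89/(1.13−0.329)](e^(−0.329×0.488) − e^(−1.13×0.488)) + 2.839 e^(−1.13×0.488)
= 4.473 × (0.8517 − 0.5761) + 2.839 × 0.5761 = 2.868 mg/L.
DO = 10.7 − 2.868 = 7.832 mg/L.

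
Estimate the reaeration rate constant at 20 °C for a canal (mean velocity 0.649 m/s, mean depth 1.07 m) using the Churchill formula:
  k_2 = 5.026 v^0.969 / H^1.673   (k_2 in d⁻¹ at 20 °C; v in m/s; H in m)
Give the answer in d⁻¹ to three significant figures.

k_2 ≈ 2.95 d⁻¹

k_2 = 5.026 × 0.649^0.969 / 1.07^1.673 = 5.026 × 0.6578 / 1.120 = 2.952 d⁻¹.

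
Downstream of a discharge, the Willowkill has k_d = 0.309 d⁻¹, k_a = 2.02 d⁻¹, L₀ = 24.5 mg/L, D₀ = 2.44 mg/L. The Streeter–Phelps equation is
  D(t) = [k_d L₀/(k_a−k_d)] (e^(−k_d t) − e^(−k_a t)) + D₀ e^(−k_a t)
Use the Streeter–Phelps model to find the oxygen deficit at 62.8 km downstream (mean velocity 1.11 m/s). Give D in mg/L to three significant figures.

D ≈ 3.09 mg/L

Travel time t = x/v = 62.8 km / (1.11 m/s) = 62800 m / 1.11 m/s = 56580 s = 0.6548 d.
k_d L₀/(k_a−k_d) = 0.309×24.5/(2.02−0.309) = 7.571/1.711 = 4.425 mg/L.
e^(−k_d t) = e^(−0.309×0.6548) = 0.8168; e^(−k_a t) = e^(−2.02×0.6548) = 0.2664.
D = 4.425 × (0.8168 − 0.2664) + 2.44 × 0.2664 = 2.435 + 0.6500 = 3.085 mg/L.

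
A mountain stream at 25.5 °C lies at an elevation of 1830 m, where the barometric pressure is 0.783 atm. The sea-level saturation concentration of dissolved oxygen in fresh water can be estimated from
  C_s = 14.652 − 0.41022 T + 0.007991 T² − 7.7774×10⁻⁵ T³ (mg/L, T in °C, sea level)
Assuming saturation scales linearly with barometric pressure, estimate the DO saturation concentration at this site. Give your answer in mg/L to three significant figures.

C_s ≈ 6.34 mg/L

At sea level: C_s = 14.652 − 0.41022×25.5 + 0.007991×25.5² − 7.7774×10⁻⁵×25.5³ = 8.098 mg/L.
Pressure correction: C_s' = 8.098 × 0.783 = 6.341 mg/L.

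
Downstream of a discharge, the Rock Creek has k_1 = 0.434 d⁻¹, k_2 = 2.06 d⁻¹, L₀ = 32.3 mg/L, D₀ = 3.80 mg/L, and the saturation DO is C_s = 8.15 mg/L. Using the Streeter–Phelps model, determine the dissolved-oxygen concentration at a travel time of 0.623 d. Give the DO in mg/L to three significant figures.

DO ≈ 2.91 mg/L

k_1 L₀/(k_2−k_1) = 0.434×32.3/(2.06−0.434) = 14.02/1.626 = 8.621 mg/L.
e^(−k_1 t) = e^(−0.434×0.6230) = 0.7631; e^(−k_2 t) = e^(−2.06×0.6230) = 0.2771.
D = 8.621 × (0.7631 − 0.2771) + 3.80 × 0.2771 = 4.190 + 1.053 = 5.243 mg/L.
DO = C_s − D = 8.15 − 5.243 = 2.907 mg/L.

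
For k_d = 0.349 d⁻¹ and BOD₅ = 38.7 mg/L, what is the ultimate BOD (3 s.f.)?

L₀ ≈ 46.9 mg/L

BOD₅ = L₀(1 − e^(−5k_d)) ⇒ L₀ = BOD₅ / (1 − e^(−5×0.349))
= 38.7 / (1 − 0.1746) = 38.7 / 0.8254 = 46.89 mg/L.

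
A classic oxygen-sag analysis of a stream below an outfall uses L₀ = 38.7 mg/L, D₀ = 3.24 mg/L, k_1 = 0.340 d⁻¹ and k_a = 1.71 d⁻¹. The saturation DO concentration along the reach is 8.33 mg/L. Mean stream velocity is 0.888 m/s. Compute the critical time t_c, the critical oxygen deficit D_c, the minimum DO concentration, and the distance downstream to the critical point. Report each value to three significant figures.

At the critical point dD/dt = 0, so k_1 L₀ e^(−k_1 t) = k_a D. Substituting D(t) from the Streeter–Phelps equation and solving for t gives
t_c = ln[(k_a/k_1)(1 − D₀(k_a−k_1)/(k_1 L₀))] / (k_a−k_1).
Here k_a−k_1 = 1.370 d⁻¹ and 1 − D₀(k_a−k_1)/(k_1 L₀) = 1 − 3.24×1.370/(0.340×38.7) = 0.6627, so
t_c = ln(5.029 × 0.6627) / 1.370 = 1.204 / 1.370 = 0.8787 d.
L(t_c) = L₀ e^(−k_1 t_c) = 38.7 × 0.7417 = 28.71 mg/L, and at the critical point k_a D_c = k_1 L, so D_c = (0.340/1.71) × 28.71 = 5.708 mg/L.
Minimum DO = C_s − D_c = 8.33 − 5.708 = 2.622 mg/L.
x_c = v t_c = 0.888 m/s × 0.8787 d × 86400 s/d = 67420 m ≈ 67.4 km.

t_c ≈ 0.879 d; D_c ≈ 5.71 mg/L; min DO ≈ 2.62 mg/L; x_c ≈ 67.4 km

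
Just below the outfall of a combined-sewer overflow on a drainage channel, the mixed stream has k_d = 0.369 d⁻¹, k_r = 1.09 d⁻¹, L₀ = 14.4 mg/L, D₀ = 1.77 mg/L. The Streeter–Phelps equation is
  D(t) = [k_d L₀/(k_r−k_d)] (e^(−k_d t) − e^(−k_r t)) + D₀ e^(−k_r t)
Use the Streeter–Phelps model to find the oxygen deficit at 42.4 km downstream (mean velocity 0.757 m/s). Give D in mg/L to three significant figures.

Travel time t = x/v = 42.4 km / (0.757 m/s) = 42400 m / 0.757 m/s = 56010 s = 0.6483 d.
k_d L₀/(k_r−k_d) = 0.369×14.4/(1.09−0.369) = 5.314/0.7210 = 7.370 mg/L.
e^(−k_d t) = e^(−0.369×0.6483) = 0.7872; e^(−k_r t) = e^(−1.09×0.6483) = 0.4933.
D = 7.370 × (0.7872 − 0.4933) + 1.77 × 0.4933 = 2.166 + 0.8732 = 3.039 mg/L.

D ≈ 3.04 mg/L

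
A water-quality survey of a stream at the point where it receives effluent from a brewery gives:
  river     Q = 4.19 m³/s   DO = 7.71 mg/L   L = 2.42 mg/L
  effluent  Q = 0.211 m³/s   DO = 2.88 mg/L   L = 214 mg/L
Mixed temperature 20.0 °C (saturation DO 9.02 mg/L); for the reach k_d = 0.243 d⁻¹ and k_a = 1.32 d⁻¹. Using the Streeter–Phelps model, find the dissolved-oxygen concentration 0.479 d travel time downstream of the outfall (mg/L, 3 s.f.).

DO ≈ 7.18 mg/L

Mixed DO = (4.19×7.71 + 0.211×2.88)/(4.19+0.211) = 32.91/4.401 = 7.478 mg/L.
Mixed L₀ = (4.19×2.42 + 0.211×214)/(4.401) = 55.29/4.401 = 12.56 mg/L.
Initial deficit D₀ = C_s − DO₀ = 9.02 − 7.478 = 1.542 mg/L.
D(0.479) = [0.243×12.56/(1.32−0.243)](e^(−0.243×0.479) − e^(−1.32×0.479)) + 1.542 e^(−1.32×0.479)
= 2.835 × (0.8901 − 0.5314) + 1.542 × 0.5314 = 1.836 mg/L.
DO = 9.02 − 1.836 = 7.184 mg/L.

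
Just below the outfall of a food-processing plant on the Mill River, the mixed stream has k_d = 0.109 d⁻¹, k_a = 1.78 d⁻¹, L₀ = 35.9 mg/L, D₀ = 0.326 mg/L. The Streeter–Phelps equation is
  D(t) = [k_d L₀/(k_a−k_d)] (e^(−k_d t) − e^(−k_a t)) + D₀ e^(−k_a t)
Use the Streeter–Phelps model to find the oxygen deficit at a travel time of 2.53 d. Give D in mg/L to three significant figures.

D ≈ 1.76 mg/L

k_d L₀/(k_a−k_d) = 0.109×35.9/(1.78−0.109) = 3.913/1.671 = 2.342 mg/L.
e^(−k_d t) = e^(−0.109×2.530) = 0.7590; e^(−k_a t) = e^(−1.78×2.530) = 0.01107.
D = 2.342 × (0.7590 − 0.01107) + 0.326 × 0.01107 = 1.751 + 0.003609 = 1.755 mg/L.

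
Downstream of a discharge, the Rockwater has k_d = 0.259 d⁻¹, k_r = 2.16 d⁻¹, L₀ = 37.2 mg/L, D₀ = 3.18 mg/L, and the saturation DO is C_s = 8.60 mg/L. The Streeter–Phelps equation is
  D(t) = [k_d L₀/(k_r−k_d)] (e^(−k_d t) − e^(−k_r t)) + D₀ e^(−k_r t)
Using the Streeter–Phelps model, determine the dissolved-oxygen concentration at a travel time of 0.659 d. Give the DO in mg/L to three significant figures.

k_d L₀/(k_r−k_d) = 0.259×37.2/(2.16−0.259) = 9.635/1.901 = 5.068 mg/L.
e^(−k_d t) = e^(−0.259×0.6590) = 0.8431; e^(−k_r t) = e^(−2.16×0.6590) = 0.2409.
D = 5.068 × (0.8431 − 0.2409) + 3.18 × 0.2409 = 3.052 + 0.7660 = 3.818 mg/L.
DO = C_s − D = 8.60 − 3.818 = 4.782 mg/L.

DO ≈ 4.78 mg/L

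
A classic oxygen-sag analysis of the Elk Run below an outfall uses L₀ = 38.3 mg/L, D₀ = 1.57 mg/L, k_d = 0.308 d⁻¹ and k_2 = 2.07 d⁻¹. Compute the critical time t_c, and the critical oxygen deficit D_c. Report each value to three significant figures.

t_c ≈ 0.930 d; D_c ≈ 4.28 mg/L

t_c = [1/(k_2−k_d)] ln[(k_2/k_d)(1 − D₀(k_2−k_d)/(k_d L₀))]
= [1/(2.07−0.308)] ln[(2.07/0.308)(1 − 1.57×1.762/(0.308×38.3))]
= (1/1.762) ln[6.721 × 0.7655] = 0.5675 × ln(5.145) = 0.5675 × 1.638 = 0.9296 d.
L(t_c) = L₀ e^(−k_d t_c) = 38.3 × 0.7510 = 28.76 mg/L, and at the critical point k_2 D_c = k_d L, so D_c = (0.308/2.07) × 28.76 = 4.280 mg/L.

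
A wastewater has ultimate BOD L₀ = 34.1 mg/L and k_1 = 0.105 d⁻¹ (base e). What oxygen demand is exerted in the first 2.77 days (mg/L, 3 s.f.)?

y_t = L₀(1 − e^(−k_1 t)) = 34.1 × (1 − e^(−0.105×2.77))
= 34.1 × (1 − 0.7476) = 34.1 × 0.2524 = 8.606 mg/L.

y ≈ 8.61 mg/L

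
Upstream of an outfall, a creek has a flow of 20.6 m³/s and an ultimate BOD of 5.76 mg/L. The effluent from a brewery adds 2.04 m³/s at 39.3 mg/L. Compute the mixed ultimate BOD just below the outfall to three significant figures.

Flow-weighted mixing: C = (Q_r C_r + Q_w C_w)/(Q_r + Q_w)
= (20.6×5.76 + 2.04×39.3)/(20.6 + 2.04) = 198.8/22.64 = 8.782 mg/L.

8.78 mg/L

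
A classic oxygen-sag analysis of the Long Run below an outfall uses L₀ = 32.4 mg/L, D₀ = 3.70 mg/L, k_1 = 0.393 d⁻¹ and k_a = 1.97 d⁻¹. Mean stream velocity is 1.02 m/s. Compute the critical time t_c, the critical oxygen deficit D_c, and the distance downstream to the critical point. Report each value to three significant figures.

With k_a/k_1 = 5.013 and 1 − D₀(k_a−k_1)/(k_1 L₀) = 0.5418,
t_c = ln(5.013 × 0.5418) / (1.97 − 0.393) = ln(2.716) / 1.577 = 0.9990/1.577 = 0.6335 d.
D_c = (k_1/k_a) L₀ e^(−k_1 t_c) = (0.393/1.97) × 32.4 × e^(−0.393×0.6335) = 0.1995 × 32.4 × 0.7796 = 5.039 mg/L.
x_c = v t_c = 1.02 m/s × 0.6335 d × 86400 s/d = 55830 m ≈ 55.8 km.

t_c ≈ 0.634 d; D_c ≈ 5.04 mg/L; x_c ≈ 55.8 km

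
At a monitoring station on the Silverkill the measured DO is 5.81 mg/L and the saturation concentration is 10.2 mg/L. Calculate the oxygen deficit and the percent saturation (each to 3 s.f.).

D = C_s − C = 10.2 − 5.81 = 4.39 mg/L.
% saturation = 5.81/10.2 × 100 = 57.0 %.

D ≈ 4.39 mg/L; 57.0 % saturation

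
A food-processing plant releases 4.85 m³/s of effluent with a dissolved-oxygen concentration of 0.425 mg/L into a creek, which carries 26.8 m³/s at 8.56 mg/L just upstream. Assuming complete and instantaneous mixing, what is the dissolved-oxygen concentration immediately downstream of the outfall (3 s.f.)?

Flow-weighted mixing: C = (Q_r C_r + Q_w C_w)/(Q_r + Q_w)
= (26.8×8.56 + 4.85×0.425)/(26.8 + 4.85) = 231.5/31.65 = 7.313 mg/L.

7.31 mg/L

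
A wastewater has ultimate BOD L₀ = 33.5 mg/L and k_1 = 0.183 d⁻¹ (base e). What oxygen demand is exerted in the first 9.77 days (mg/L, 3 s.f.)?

y_t = L₀(1 − e^(−k_1 t)) = 33.5 × (1 − e^(−0.183×9.77))
= 33.5 × (1 − 0.1673) = 33.5 × 0.8327 = 27.90 mg/L.

y ≈ 27.9 mg/L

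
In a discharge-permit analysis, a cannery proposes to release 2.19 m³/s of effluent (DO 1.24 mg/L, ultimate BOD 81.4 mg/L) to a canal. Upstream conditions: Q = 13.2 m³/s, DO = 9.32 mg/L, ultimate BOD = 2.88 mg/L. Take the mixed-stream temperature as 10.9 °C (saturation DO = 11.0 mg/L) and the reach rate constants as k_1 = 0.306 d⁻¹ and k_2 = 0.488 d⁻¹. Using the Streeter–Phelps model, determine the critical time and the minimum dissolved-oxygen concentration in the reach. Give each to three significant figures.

Mixed DO = (13.2×9.32 + 2.19×1.24)/(13.2+2.19) = 125.7/15.39 = 8.170 mg/L.
Mixed L₀ = (13.2×2.88 + 2.19×81.4)/(15.39) = 216.3/15.39 = 14.05 mg/L.
Initial deficit D₀ = C_s − DO₀ = 11.0 − 8.170 = 2.830 mg/L.
t_c = (1/0.1820) ln[(0.488/0.306)(1 − 2.830×0.1820/(0.306×14.05))] = 5.495 × ln(1.404) = 1.864 d.
D_c = (0.306/0.488) × 14.05 × e^(−0.306×1.864) = 0.6270 × 14.05 × 0.5654 = 4.982 mg/L.
Minimum DO = 11.0 − 4.982 = 6.018 mg/L.

t_c ≈ 1.86 d; minimum DO ≈ 6.02 mg/L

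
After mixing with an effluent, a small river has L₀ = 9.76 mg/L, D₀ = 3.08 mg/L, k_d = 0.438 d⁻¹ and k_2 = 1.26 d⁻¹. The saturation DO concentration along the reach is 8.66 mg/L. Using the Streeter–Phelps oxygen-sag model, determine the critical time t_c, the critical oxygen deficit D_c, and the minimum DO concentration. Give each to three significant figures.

t_c ≈ 0.194 d; D_c ≈ 3.12 mg/L; min DO ≈ 5.54 mg/L

With k_2/k_d = 2.877 and 1 − D₀(k_2−k_d)/(k_d L₀) = 0.4078,
t_c = ln(2.877 × 0.4078) / (1.26 − 0.438) = ln(1.173) / 0.8220 = 0.1596/0.8220 = 0.1941 d.
D_c = (k_d/k_2) L₀ e^(−k_d t_c) = (0.438/1.26) × 9.76 × e^(−0.438×0.1941) = 0.3476 × 9.76 × 0.9185 = 3.116 mg/L.
Minimum DO = C_s − D_c = 8.66 − 3.116 = 5.544 mg/L.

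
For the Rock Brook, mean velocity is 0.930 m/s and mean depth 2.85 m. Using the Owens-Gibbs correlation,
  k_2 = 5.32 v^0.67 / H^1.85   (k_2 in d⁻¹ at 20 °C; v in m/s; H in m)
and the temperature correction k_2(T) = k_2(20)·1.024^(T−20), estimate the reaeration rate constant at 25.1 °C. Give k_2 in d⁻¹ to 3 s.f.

k_2 ≈ 0.824 d⁻¹

k_2(20) = 5.32 × 0.930^0.67 / 2.85^1.85 = 5.32 × 0.9525 / 6.942 = 0.7300 d⁻¹.
k_2(25.1) = 0.7300 × 1.024^(25.1−20) = 0.7300 × 1.129 = 0.8239 d⁻¹.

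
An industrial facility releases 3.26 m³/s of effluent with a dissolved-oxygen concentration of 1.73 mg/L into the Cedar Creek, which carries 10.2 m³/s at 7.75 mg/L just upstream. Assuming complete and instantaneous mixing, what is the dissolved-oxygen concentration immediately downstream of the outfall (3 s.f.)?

Flow-weighted mixing: C = (Q_r C_r + Q_w C_w)/(Q_r + Q_w)
= (10.2×7.75 + 3.26×1.73)/(10.2 + 3.26) = 84.69/13.46 = 6.292 mg/L.

6.29 mg/L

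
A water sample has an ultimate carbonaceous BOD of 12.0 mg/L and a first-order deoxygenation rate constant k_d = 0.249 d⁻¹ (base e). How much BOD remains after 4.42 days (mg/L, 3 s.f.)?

L ≈ 3.99 mg/L

L_t = L₀ e^(−k_d t) = 12.0 × e^(−0.249×4.42) = 12.0 × 0.3327 = 3.992 mg/L.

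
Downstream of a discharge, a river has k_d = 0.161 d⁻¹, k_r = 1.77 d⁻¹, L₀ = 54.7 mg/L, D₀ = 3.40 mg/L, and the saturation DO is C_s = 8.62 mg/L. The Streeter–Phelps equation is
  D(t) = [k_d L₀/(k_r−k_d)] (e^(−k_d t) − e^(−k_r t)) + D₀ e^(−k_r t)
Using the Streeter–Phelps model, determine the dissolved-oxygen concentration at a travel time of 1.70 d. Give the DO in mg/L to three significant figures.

DO ≈ 4.56 mg/L

k_d L₀/(k_r−k_d) = 0.161×54.7/(1.77−0.161) = 8.807/1.609 = 5.473 mg/L.
e^(−k_d t) = e^(−0.161×1.700) = 0.7606; e^(−k_r t) = e^(−1.77×1.700) = 0.04934.
D = 5.473 × (0.7606 − 0.04934) + 3.40 × 0.04934 = 3.893 + 0.1678 = 4.061 mg/L.
DO = C_s − D = 8.62 − 4.061 = 4.559 mg/L.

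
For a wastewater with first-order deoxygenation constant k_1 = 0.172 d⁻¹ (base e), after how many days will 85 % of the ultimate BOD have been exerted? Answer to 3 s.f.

t ≈ 11.0 d

y/L₀ = 1 − e^(−k_1 t) = 0.85 ⇒ e^(−k_1 t) = 0.150
t = −ln(0.150) / 0.172 = 1.897 / 0.172 = 11.03 d.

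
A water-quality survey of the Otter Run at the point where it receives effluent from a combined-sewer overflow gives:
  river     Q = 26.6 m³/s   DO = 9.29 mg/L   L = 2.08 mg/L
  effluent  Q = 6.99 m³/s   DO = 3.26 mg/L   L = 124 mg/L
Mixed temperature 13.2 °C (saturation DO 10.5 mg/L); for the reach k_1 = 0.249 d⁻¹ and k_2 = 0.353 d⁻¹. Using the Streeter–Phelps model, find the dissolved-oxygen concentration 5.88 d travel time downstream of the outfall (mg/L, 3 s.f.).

DO ≈ 3.24 mg/L

Mixed DO = (26.6×9.29 + 6.99×3.26)/(26.6+6.99) = 269.9/33.59 = 8.035 mg/L.
Mixed L₀ = (26.6×2.08 + 6.99×124)/(33.59) = 922.1/33.59 = 27.45 mg/L.
Initial deficit D₀ = C_s − DO₀ = 10.5 − 8.035 = 2.465 mg/L.
D(5.88) = [0.249×27.45/(0.353−0.249)](e^(−0.249×5.88) − e^(−0.353×5.88)) + 2.465 e^(−0.353×5.88)
= 65.72 × (0.2313 − 0.1255) + 2.465 × 0.1255 = 7.263 mg/L.
DO = 10.5 − 7.263 = 3.237 mg/L.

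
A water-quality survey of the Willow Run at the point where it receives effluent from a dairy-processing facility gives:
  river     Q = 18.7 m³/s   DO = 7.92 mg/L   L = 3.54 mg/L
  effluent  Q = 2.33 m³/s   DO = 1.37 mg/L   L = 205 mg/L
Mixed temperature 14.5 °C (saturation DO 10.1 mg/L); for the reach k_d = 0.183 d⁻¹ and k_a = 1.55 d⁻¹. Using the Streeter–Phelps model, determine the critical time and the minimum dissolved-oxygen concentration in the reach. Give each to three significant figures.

Mixed DO = (18.7×7.92 + 2.33×1.37)/(18.7+2.33) = 151.3/21.03 = 7.194 mg/L.
Mixed L₀ = (18.7×3.54 + 2.33×205)/(21.03) = 543.8/21.03 = 25.86 mg/L.
Initial deficit D₀ = C_s − DO₀ = 10.1 − 7.194 = 2.906 mg/L.
t_c = (1/1.367) ln[(1.55/0.183)(1 − 2.906×1.367/(0.183×25.86))] = 0.7315 × ln(1.361) = 0.2254 d.
D_c = (0.183/1.55) × 25.86 × e^(−0.183×0.2254) = 0.1181 × 25.86 × 0.9596 = 2.930 mg/L.
Minimum DO = 10.1 − 2.930 = 7.170 mg/L.

t_c ≈ 0.225 d; minimum DO ≈ 7.17 mg/L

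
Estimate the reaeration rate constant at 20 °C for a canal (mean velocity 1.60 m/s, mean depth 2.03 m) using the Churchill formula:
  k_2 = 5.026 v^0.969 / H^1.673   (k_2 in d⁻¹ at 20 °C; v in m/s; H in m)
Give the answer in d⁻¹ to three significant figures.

k_2 ≈ 2.42 d⁻¹

k_2 = 5.026 × 1.60^0.969 / 2.03^1.673 = 5.026 × 1.577 / 3.269 = 2.424 d⁻¹.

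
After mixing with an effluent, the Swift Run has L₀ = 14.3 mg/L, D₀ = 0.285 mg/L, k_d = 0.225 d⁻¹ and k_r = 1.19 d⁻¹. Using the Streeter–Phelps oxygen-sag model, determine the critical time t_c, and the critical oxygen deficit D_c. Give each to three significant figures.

With k_r/k_d = 5.289 and 1 − D₀(k_r−k_d)/(k_d L₀) = 0.9145,
t_c = ln(5.289 × 0.9145) / (1.19 − 0.225) = ln(4.837) / 0.9650 = 1.576/0.9650 = 1.633 d.
D_c = (k_d/k_r) L₀ e^(−k_d t_c) = (0.225/1.19) × 14.3 × e^(−0.225×1.633) = 0.1891 × 14.3 × 0.6924 = 1.872 mg/L.

t_c ≈ 1.63 d; D_c ≈ 1.87 mg/L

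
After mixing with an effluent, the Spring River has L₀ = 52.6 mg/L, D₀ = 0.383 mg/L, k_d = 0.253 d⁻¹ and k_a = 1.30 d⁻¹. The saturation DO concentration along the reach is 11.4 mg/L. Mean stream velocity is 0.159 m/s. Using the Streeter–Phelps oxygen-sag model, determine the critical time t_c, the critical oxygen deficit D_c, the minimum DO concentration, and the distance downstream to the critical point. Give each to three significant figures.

t_c = [1/(k_a−k_d)] ln[(k_a/k_d)(1 − D₀(k_a−k_d)/(k_d L₀))]
= [1/(1.30−0.253)] ln[(1.30/0.253)(1 − 0.383×1.047/(0.253×52.6))]
= (1/1.047) ln[5.138 × 0.9699] = 0.9551 × ln(4.984) = 0.9551 × 1.606 = 1.534 d.
D_c = (k_d/k_a) L₀ e^(−k_d t_c) = (0.253/1.30) × 52.6 × e^(−0.253×1.534) = 0.1946 × 52.6 × 0.6783 = 6.944 mg/L.
Minimum DO = C_s − D_c = 11.4 − 6.944 = 4.456 mg/L.
x_c = v t_c = 0.159 m/s × 1.534 d × 86400 s/d = 21070 m ≈ 21.1 km.

t_c ≈ 1.53 d; D_c ≈ 6.94 mg/L; min DO ≈ 4.46 mg/L; x_c ≈ 21.1 km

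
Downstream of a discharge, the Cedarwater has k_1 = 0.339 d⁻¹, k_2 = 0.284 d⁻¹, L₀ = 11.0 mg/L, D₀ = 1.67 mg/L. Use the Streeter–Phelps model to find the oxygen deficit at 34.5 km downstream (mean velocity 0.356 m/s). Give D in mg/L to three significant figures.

D ≈ 4.16 mg/L

Travel time t = x/v = 34.5 km / (0.356 m/s) = 34500 m / 0.356 m/s = 96910 s = 1.122 d.
k_1 L₀/(k_2−k_1) = 0.339×11.0/(0.284−0.339) = 3.729/-0.05500 = -67.80 mg/L.
e^(−k_1 t) = e^(−0.339×1.122) = 0.6837; e^(−k_2 t) = e^(−0.284×1.122) = 0.7272.
D = -67.80 × (0.6837 − 0.7272) + 1.67 × 0.7272 = 2.950 + 1.214 = 4.164 mg/L.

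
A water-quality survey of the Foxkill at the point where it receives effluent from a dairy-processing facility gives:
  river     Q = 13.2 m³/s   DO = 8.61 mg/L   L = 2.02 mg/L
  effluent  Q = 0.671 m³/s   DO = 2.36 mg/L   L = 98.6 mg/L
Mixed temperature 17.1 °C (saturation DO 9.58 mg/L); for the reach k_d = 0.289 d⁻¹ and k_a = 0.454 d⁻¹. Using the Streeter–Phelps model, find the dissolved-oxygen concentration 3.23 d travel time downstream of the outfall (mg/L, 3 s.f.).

DO ≈ 7.38 mg/L

Mixed DO = (13.2×8.61 + 0.671×2.36)/(13.2+0.671) = 115.2/13.87 = 8.308 mg/L.
Mixed L₀ = (13.2×2.02 + 0.671×98.6)/(13.87) = 92.82/13.87 = 6.692 mg/L.
Initial deficit D₀ = C_s − DO₀ = 9.58 − 8.308 = 1.272 mg/L.
D(3.23) = [0.289×6.692/(0.454−0.289)](e^(−0.289×3.23) − e^(−0.454×3.23)) + 1.272 e^(−0.454×3.23)
= 11.72 × (0.3932 − 0.2308) + 1.272 × 0.2308 = 2.198 mg/L.
DO = 9.58 − 2.198 = 7.382 mg/L.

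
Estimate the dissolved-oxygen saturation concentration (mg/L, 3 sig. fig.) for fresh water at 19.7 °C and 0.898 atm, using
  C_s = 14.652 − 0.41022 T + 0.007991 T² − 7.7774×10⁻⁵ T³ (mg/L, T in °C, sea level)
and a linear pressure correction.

C_s ≈ 8.15 mg/L

At sea level: C_s = 14.652 − 0.41022×19.7 + 0.007991×19.7² − 7.7774×10⁻⁵×19.7³ = 9.077 mg/L.
Pressure correction: C_s' = 9.077 × 0.898 = 8.151 mg/L.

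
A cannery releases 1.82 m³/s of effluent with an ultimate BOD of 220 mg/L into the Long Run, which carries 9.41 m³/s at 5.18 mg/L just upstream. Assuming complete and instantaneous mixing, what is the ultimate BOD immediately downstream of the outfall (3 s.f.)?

Flow-weighted mixing: C = (Q_r C_r + Q_w C_w)/(Q_r + Q_w)
= (9.41×5.18 + 1.82×220)/(9.41 + 1.82) = 449.1/11.23 = 39.99 mg/L.

40.0 mg/L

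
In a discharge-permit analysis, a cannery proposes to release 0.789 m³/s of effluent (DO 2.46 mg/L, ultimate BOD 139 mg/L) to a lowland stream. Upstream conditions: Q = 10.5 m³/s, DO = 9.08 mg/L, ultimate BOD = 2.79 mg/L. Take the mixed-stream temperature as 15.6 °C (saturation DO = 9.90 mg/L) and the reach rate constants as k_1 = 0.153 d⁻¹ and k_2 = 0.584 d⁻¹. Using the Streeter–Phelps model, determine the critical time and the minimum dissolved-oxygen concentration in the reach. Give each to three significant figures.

Mixed DO = (10.5×9.08 + 0.789×2.46)/(10.5+0.789) = 97.28/11.29 = 8.617 mg/L.
Mixed L₀ = (10.5×2.79 + 0.789×139)/(11.29) = 139.0/11.29 = 12.31 mg/L.
Initial deficit D₀ = C_s − DO₀ = 9.90 − 8.617 = 1.283 mg/L.
t_c = (1/0.4310) ln[(0.584/0.153)(1 − 1.283×0.4310/(0.153×12.31))] = 2.320 × ln(2.697) = 2.302 d.
D_c = (0.153/0.584) × 12.31 × e^(−0.153×2.302) = 0.2620 × 12.31 × 0.7032 = 2.268 mg/L.
Minimum DO = 9.90 − 2.268 = 7.632 mg/L.

t_c ≈ 2.30 d; minimum DO ≈ 7.63 mg/L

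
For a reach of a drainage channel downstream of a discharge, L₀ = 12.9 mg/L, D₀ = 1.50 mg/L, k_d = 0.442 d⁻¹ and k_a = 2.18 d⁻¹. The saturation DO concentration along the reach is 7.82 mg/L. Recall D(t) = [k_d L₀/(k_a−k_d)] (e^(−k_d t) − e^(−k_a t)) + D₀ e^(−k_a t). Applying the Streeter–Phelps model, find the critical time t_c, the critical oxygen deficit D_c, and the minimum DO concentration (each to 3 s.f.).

t_c = [1/(k_a−k_d)] ln[(k_a/k_d)(1 − D₀(k_a−k_d)/(k_d L₀))]
= [1/(2.18−0.442)] ln[(2.18/0.442)(1 − 1.50×1.738/(0.442×12.9))]
= (1/1.738) ln[4.932 × 0.5428] = 0.5754 × ln(2.677) = 0.5754 × 0.9847 = 0.5666 d.
L(t_c) = L₀ e^(−k_d t_c) = 12.9 × 0.7785 = 10.04 mg/L, and at the critical point k_a D_c = k_d L, so D_c = (0.442/2.18) × 10.04 = 2.036 mg/L.
Minimum DO = C_s − D_c = 7.82 − 2.036 = 5.784 mg/L.

t_c ≈ 0.567 d; D_c ≈ 2.04 mg/L; min DO ≈ 5.78 mg/L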